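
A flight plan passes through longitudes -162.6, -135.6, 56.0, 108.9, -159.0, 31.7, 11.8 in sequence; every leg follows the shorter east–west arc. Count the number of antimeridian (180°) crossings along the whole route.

Leg 1: -162.6° → -135.6°, shortest Δλ = 27.0° (east) — does not cross 180°.
Leg 2: -135.6° → +56.0°, shortest Δλ = -168.4° (west) — crosses 180°.
Leg 3: +56.0° → +108.9°, shortest Δλ = 52.9° (east) — does not cross 180°.
Leg 4: +108.9° → -159.0°, shortest Δλ = 92.1° (east) — crosses 180°.
Leg 5: -159.0° → +31.7°, shortest Δλ = -169.3° (west) — crosses 180°.
Leg 6: +31.7° → +11.8°, shortest Δλ = -19.9° (west) — does not cross 180°.
Total crossings: 3.

3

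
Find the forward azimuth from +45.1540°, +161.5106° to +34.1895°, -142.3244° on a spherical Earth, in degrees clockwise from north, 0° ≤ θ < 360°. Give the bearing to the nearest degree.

Δλ = -142.3244 − 161.5106 = -303.8350°; wrapped into (−180°, 180°]: 56.1650°.
θ = atan2( sin Δλ · cos φ₂ , cos φ₁ · sin φ₂ − sin φ₁ · cos φ₂ · cos Δλ )
  = atan2(0.68710, 0.06972) = 84.206° → normalised to [0°, 360°): 84.206°.

84°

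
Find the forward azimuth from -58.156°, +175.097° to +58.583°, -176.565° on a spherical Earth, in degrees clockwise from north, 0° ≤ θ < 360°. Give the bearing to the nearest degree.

5°

Δλ = -176.565 − 175.097 = -351.662°; wrapped into (−180°, 180°]: 8.338°.
θ = atan2( sin Δλ · cos φ₂ , cos φ₁ · sin φ₂ − sin φ₁ · cos φ₂ · cos Δλ )
  = atan2(0.07559, 0.88838) = 4.863° → normalised to [0°, 360°): 4.863°.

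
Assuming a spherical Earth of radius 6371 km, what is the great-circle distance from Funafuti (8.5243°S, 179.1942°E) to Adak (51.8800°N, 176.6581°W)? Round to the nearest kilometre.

Δλ = -176.6581 − 179.1942 = -355.8523°; wrapped into (−180°, 180°]: 4.1477°.
Δφ = 51.8800 − -8.5243 = 60.4043°.
a = sin²(Δφ/2) + cos φ₁ · cos φ₂ · sin²(Δλ/2) = 0.253861.
c = 2·atan2(√a, √(1−a)) = 1.05609 rad → d = 6371·c ≈ 6728.36 km.

6728 km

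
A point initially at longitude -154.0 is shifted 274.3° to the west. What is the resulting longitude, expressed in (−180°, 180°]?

-68.3°

Start at -154.0°; shift −274.3° → -428.3°.
-428.3° lies outside (−180°, 180°]; add 360° → -68.3°.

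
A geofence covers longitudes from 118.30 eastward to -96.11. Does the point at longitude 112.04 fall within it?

No

Band width going east from +118.30° to -96.11°: ((-96.11 − 118.30) mod 360) = 145.59°.
Offset of +112.04° east of the west edge: ((112.04 − 118.30) mod 360) = 353.74°.
353.74° > 145.59° ⇒ outside.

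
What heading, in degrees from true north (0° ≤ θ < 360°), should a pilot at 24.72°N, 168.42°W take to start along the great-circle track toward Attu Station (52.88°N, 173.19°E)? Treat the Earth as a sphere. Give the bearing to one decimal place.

Δλ = 173.19 − -168.42 = 341.61°; wrapped into (−180°, 180°]: -18.39°.
θ = atan2( sin Δλ · cos φ₂ , cos φ₁ · sin φ₂ − sin φ₁ · cos φ₂ · cos Δλ )
  = atan2(-0.19039, 0.48482) = -21.440° → normalised to [0°, 360°): 338.560°.

338.6°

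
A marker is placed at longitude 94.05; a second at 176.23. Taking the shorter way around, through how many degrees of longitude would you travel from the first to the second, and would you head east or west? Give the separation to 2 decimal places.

Raw difference: 176.23 − 94.05 = 82.18°.
Normalise into (−180°, 180°]: 82.18° stays 82.18°.
Positive ⇒ the second point lies to the east; separation 82.18°.

82.18° east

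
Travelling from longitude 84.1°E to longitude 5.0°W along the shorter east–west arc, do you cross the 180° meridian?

Signed shortest Δλ = ((-5.0 − 84.1 + 180) mod 360) − 180 = -89.1°.
Going west by 89.1° from +84.1° reaches -5.0° without touching 180°.

No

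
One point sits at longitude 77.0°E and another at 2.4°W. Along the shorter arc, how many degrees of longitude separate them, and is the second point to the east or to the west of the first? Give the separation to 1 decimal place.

Raw difference: -2.4 − 77.0 = -79.4°.
Normalise into (−180°, 180°]: -79.4° stays -79.4°.
Negative ⇒ the second point lies to the west; separation 79.4°.

79.4° west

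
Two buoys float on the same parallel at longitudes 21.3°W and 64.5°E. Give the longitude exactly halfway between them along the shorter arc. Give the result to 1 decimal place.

21.6°E

Signed shortest Δλ from -21.3° to +64.5° is +85.8°.
Midpoint longitude = -21.3° + (+85.8°)/2 = -21.3° + 42.9° = +21.6°.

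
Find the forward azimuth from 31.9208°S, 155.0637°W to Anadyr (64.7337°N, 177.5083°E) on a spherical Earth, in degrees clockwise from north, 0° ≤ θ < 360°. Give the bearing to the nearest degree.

Δλ = 177.5083 − -155.0637 = 332.5720°; wrapped into (−180°, 180°]: -27.4280°.
θ = atan2( sin Δλ · cos φ₂ , cos φ₁ · sin φ₂ − sin φ₁ · cos φ₂ · cos Δλ )
  = atan2(-0.19661, 0.96789) = -11.482° → normalised to [0°, 360°): 348.518°.

349°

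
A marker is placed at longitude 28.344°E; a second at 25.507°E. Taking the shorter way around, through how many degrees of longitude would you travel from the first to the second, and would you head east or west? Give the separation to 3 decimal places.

Raw difference: 25.507 − 28.344 = -2.837°.
Normalise into (−180°, 180°]: -2.837° stays -2.837°.
Negative ⇒ the second point lies to the west; separation 2.837°.

2.837° west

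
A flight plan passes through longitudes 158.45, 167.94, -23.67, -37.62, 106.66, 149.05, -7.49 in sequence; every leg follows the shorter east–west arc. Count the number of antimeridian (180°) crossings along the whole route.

Leg 1: +158.45° → +167.94°, shortest Δλ = 9.49° (east) — does not cross 180°.
Leg 2: +167.94° → -23.67°, shortest Δλ = 168.39° (east) — crosses 180°.
Leg 3: -23.67° → -37.62°, shortest Δλ = -13.95° (west) — does not cross 180°.
Leg 4: -37.62° → +106.66°, shortest Δλ = 144.28° (east) — does not cross 180°.
Leg 5: +106.66° → +149.05°, shortest Δλ = 42.39° (east) — does not cross 180°.
Leg 6: +149.05° → -7.49°, shortest Δλ = -156.54° (west) — does not cross 180°.
Total crossings: 1.

1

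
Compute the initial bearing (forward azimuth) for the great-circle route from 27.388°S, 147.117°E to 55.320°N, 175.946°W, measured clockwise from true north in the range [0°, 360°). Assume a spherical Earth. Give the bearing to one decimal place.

20.0°

Δλ = -175.946 − 147.117 = -323.063°; wrapped into (−180°, 180°]: 36.937°.
θ = atan2( sin Δλ · cos φ₂ , cos φ₁ · sin φ₂ − sin φ₁ · cos φ₂ · cos Δλ )
  = atan2(0.34193, 0.93938) = 20.001° → normalised to [0°, 360°): 20.001°.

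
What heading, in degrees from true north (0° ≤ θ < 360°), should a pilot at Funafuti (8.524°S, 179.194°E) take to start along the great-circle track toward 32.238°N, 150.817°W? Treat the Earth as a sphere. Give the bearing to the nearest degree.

Δλ = -150.817 − 179.194 = -330.011°; wrapped into (−180°, 180°]: 29.989°.
θ = atan2( sin Δλ · cos φ₂ , cos φ₁ · sin φ₂ − sin φ₁ · cos φ₂ · cos Δλ )
  = atan2(0.42278, 0.63613) = 33.608° → normalised to [0°, 360°): 33.608°.

34°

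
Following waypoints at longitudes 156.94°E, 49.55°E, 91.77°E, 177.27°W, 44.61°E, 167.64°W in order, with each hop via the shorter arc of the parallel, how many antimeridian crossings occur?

Leg 1: +156.94° → +49.55°, shortest Δλ = -107.39° (west) — does not cross 180°.
Leg 2: +49.55° → +91.77°, shortest Δλ = 42.22° (east) — does not cross 180°.
Leg 3: +91.77° → -177.27°, shortest Δλ = 90.96° (east) — crosses 180°.
Leg 4: -177.27° → +44.61°, shortest Δλ = -138.12° (west) — crosses 180°.
Leg 5: +44.61° → -167.64°, shortest Δλ = 147.75° (east) — crosses 180°.
Total crossings: 3.

3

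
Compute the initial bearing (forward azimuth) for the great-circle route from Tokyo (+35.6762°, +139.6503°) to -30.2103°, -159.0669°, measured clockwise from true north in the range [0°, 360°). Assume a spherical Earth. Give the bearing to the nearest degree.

131°

Δλ = -159.0669 − 139.6503 = -298.7172°; wrapped into (−180°, 180°]: 61.2828°.
θ = atan2( sin Δλ · cos φ₂ , cos φ₁ · sin φ₂ − sin φ₁ · cos φ₂ · cos Δλ )
  = atan2(0.75789, -0.65091) = 130.657° → normalised to [0°, 360°): 130.657°.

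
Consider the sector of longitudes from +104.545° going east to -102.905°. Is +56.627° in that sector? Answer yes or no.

No

Band width going east from +104.545° to -102.905°: ((-102.905 − 104.545) mod 360) = 152.550°.
Offset of +56.627° east of the west edge: ((56.627 − 104.545) mod 360) = 312.082°.
312.082° > 152.550° ⇒ outside.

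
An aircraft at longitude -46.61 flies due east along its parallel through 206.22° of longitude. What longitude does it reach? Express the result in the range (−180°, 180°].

+159.61°

Start at -46.61°; shift +206.22° → +159.61°.
+159.61° already lies in (−180°, 180°].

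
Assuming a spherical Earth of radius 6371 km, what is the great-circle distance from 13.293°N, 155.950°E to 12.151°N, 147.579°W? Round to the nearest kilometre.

Δλ = -147.579 − 155.950 = -303.529°; wrapped into (−180°, 180°]: 56.471°.
Δφ = 12.151 − 13.293 = -1.142°.
a = sin²(Δφ/2) + cos φ₁ · cos φ₂ · sin²(Δλ/2) = 0.213043.
c = 2·atan2(√a, √(1−a)) = 0.95952 rad → d = 6371·c ≈ 6113.09 km.

6113 km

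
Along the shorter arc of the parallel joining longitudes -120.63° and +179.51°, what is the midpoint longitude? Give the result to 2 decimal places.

Signed shortest Δλ from -120.63° to +179.51° is -59.86°.
Midpoint longitude = -120.63° + (-59.86°)/2 = -120.63° − 29.93° = -150.56°.
(The naïve average (-120.63 + +179.51)/2 = 29.44° is on the wrong side of the globe.)

-150.56°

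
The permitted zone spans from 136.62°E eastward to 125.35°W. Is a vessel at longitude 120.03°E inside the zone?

No

Band width going east from +136.62° to -125.35°: ((-125.35 − 136.62) mod 360) = 98.03°.
Offset of +120.03° east of the west edge: ((120.03 − 136.62) mod 360) = 343.41°.
343.41° > 98.03° ⇒ outside.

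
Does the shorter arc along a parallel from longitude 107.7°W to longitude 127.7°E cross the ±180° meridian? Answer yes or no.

Yes

Naïve |127.7 − -107.7| = 235.4° > 180°, so the shorter arc goes the other way round — across 180°.
Signed shortest Δλ = ((127.7 − -107.7 + 180) mod 360) − 180 = -124.6°.
Going west by 124.6° from -107.7° passes through 180° before reaching +127.7°.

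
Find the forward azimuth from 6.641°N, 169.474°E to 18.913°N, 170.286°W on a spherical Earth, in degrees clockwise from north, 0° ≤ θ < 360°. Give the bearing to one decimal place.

56.2°

Δλ = -170.286 − 169.474 = -339.760°; wrapped into (−180°, 180°]: 20.240°.
θ = atan2( sin Δλ · cos φ₂ , cos φ₁ · sin φ₂ − sin φ₁ · cos φ₂ · cos Δλ )
  = atan2(0.32728, 0.21931) = 56.174° → normalised to [0°, 360°): 56.174°.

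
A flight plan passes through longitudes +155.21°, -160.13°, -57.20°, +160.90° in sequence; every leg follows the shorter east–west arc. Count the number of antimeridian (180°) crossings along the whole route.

Leg 1: +155.21° → -160.13°, shortest Δλ = 44.66° (east) — crosses 180°.
Leg 2: -160.13° → -57.20°, shortest Δλ = 102.93° (east) — does not cross 180°.
Leg 3: -57.20° → +160.90°, shortest Δλ = -141.9° (west) — crosses 180°.
Total crossings: 2.

2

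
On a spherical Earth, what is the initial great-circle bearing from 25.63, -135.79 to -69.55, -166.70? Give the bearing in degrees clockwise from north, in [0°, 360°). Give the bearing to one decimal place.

190.4°

Δλ = -166.70 − -135.79 = -30.91°.
θ = atan2( sin Δλ · cos φ₂ , cos φ₁ · sin φ₂ − sin φ₁ · cos φ₂ · cos Δλ )
  = atan2(-0.17948, -0.97445) = -169.564° → normalised to [0°, 360°): 190.436°.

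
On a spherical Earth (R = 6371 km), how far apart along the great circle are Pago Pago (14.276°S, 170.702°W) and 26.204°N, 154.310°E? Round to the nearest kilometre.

Δλ = 154.310 − -170.702 = 325.012°; wrapped into (−180°, 180°]: -34.988°.
Δφ = 26.204 − -14.276 = 40.480°.
a = sin²(Δφ/2) + cos φ₁ · cos φ₂ · sin²(Δλ/2) = 0.198257.
c = 2·atan2(√a, √(1−a)) = 0.92293 rad → d = 6371·c ≈ 5879.99 km.

5880 km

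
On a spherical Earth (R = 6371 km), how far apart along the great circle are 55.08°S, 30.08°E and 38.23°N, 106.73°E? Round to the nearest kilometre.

12654 km

Δλ = 106.73 − 30.08 = 76.65°.
Δφ = 38.23 − -55.08 = 93.31°.
a = sin²(Δφ/2) + cos φ₁ · cos φ₂ · sin²(Δλ/2) = 0.701788.
c = 2·atan2(√a, √(1−a)) = 1.98622 rad → d = 6371·c ≈ 12654.19 km.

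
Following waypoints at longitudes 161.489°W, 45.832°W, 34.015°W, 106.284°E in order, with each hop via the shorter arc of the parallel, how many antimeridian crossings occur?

0

Leg 1: -161.489° → -45.832°, shortest Δλ = 115.657° (east) — does not cross 180°.
Leg 2: -45.832° → -34.015°, shortest Δλ = 11.817° (east) — does not cross 180°.
Leg 3: -34.015° → +106.284°, shortest Δλ = 140.299° (east) — does not cross 180°.
Total crossings: 0.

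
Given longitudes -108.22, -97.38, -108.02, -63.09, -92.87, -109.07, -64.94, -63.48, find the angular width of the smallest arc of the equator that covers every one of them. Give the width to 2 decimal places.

Sort the longitudes: -109.07°, -108.22°, -108.02°, -97.38°, -92.87°, -64.94°, -63.48°, -63.09°.
Eastward gaps between consecutive values (wrapping around): 0.85°, 0.20°, 10.64°, 4.51°, 27.93°, 1.46°, 0.39°, 314.02°.
Largest gap = 314.02° ⇒ minimal covering band is its complement: 360° − 314.02° = 45.98°.
Band runs from -109.07° eastward to -63.09°.

45.98°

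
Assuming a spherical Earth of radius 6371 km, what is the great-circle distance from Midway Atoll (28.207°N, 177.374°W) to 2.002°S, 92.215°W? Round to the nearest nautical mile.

Δλ = -92.215 − -177.374 = 85.159°.
Δφ = -2.002 − 28.207 = -30.209°.
a = sin²(Δφ/2) + cos φ₁ · cos φ₂ · sin²(Δλ/2) = 0.471094.
c = 2·atan2(√a, √(1−a)) = 1.51295 rad → d = 6371·c ≈ 9639.02 km ≈ 5204.65 nmi.

5205 nmi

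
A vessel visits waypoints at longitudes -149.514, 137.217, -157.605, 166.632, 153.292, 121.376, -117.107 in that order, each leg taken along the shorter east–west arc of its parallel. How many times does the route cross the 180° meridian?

4

Leg 1: -149.514° → +137.217°, shortest Δλ = -73.269° (west) — crosses 180°.
Leg 2: +137.217° → -157.605°, shortest Δλ = 65.178° (east) — crosses 180°.
Leg 3: -157.605° → +166.632°, shortest Δλ = -35.763° (west) — crosses 180°.
Leg 4: +166.632° → +153.292°, shortest Δλ = -13.34° (west) — does not cross 180°.
Leg 5: +153.292° → +121.376°, shortest Δλ = -31.916° (west) — does not cross 180°.
Leg 6: +121.376° → -117.107°, shortest Δλ = 121.517° (east) — crosses 180°.
Total crossings: 4.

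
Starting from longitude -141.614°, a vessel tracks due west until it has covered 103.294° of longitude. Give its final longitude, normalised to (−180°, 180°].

Start at -141.614°; shift −103.294° → -244.908°.
-244.908° lies outside (−180°, 180°]; add 360° → +115.092°.

+115.092°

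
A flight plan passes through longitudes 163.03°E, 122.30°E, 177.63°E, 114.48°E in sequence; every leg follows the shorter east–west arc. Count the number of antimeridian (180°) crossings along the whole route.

Leg 1: +163.03° → +122.30°, shortest Δλ = -40.73° (west) — does not cross 180°.
Leg 2: +122.30° → +177.63°, shortest Δλ = 55.33° (east) — does not cross 180°.
Leg 3: +177.63° → +114.48°, shortest Δλ = -63.15° (west) — does not cross 180°.
Total crossings: 0.

0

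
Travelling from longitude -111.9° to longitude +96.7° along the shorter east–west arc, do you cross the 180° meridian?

Naïve |96.7 − -111.9| = 208.6° > 180°, so the shorter arc goes the other way round — across 180°.
Signed shortest Δλ = ((96.7 − -111.9 + 180) mod 360) − 180 = -151.4°.
Going west by 151.4° from -111.9° passes through 180° before reaching +96.7°.

Yes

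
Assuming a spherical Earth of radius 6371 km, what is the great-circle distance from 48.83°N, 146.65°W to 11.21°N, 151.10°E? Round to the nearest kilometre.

Δλ = 151.10 − -146.65 = 297.75°; wrapped into (−180°, 180°]: -62.25°.
Δφ = 11.21 − 48.83 = -37.62°.
a = sin²(Δφ/2) + cos φ₁ · cos φ₂ · sin²(Δλ/2) = 0.276498.
c = 2·atan2(√a, √(1−a)) = 1.10738 rad → d = 6371·c ≈ 7055.13 km.

7055 km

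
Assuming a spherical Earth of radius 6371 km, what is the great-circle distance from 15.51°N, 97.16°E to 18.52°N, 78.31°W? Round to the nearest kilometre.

16199 km

Δλ = -78.31 − 97.16 = -175.47°.
Δφ = 18.52 − 15.51 = 3.01°.
a = sin²(Δφ/2) + cos φ₁ · cos φ₂ · sin²(Δλ/2) = 0.912945.
c = 2·atan2(√a, √(1−a)) = 2.54258 rad → d = 6371·c ≈ 16198.75 km.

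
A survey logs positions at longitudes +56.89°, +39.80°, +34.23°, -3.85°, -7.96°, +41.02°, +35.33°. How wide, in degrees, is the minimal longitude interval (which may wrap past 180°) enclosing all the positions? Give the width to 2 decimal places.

Sort the longitudes: -7.96°, -3.85°, +34.23°, +35.33°, +39.80°, +41.02°, +56.89°.
Eastward gaps between consecutive values (wrapping around): 4.11°, 38.08°, 1.10°, 4.47°, 1.22°, 15.87°, 295.15°.
Largest gap = 295.15° ⇒ minimal covering band is its complement: 360° − 295.15° = 64.85°.
Band runs from -7.96° eastward to +56.89°.

64.85°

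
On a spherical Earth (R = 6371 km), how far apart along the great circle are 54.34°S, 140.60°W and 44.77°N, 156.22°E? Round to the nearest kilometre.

12529 km

Δλ = 156.22 − -140.60 = 296.82°; wrapped into (−180°, 180°]: -63.18°.
Δφ = 44.77 − -54.34 = 99.11°.
a = sin²(Δφ/2) + cos φ₁ · cos φ₂ · sin²(Δλ/2) = 0.692735.
c = 2·atan2(√a, √(1−a)) = 1.96651 rad → d = 6371·c ≈ 12528.66 km.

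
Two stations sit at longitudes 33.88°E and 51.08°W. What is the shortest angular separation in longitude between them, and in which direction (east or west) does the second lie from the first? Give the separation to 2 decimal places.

Raw difference: -51.08 − 33.88 = -84.96°.
Normalise into (−180°, 180°]: -84.96° stays -84.96°.
Negative ⇒ the second point lies to the west; separation 84.96°.

84.96° west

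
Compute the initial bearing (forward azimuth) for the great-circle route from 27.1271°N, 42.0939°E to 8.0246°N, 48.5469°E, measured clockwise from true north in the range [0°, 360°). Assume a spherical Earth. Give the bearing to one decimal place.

Δλ = 48.5469 − 42.0939 = 6.4530°.
θ = atan2( sin Δλ · cos φ₂ , cos φ₁ · sin φ₂ − sin φ₁ · cos φ₂ · cos Δλ )
  = atan2(0.11129, -0.32440) = 161.065° → normalised to [0°, 360°): 161.065°.

161.1°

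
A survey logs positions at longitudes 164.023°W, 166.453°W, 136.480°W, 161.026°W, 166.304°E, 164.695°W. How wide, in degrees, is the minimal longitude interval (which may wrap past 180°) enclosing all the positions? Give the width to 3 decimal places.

57.216°

Sort the longitudes: -166.453°, -164.695°, -164.023°, -161.026°, -136.480°, +166.304°.
Eastward gaps between consecutive values (wrapping around): 1.758°, 0.672°, 2.997°, 24.546°, 302.784°, 27.243°.
Largest gap = 302.784° ⇒ minimal covering band is its complement: 360° − 302.784° = 57.216°.
Band runs from +166.304° eastward to -136.480°, crossing the antimeridian.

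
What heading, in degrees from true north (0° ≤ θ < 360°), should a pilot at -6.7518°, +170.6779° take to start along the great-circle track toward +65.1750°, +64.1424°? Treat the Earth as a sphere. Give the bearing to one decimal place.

335.6°

Δλ = 64.1424 − 170.6779 = -106.5355°.
θ = atan2( sin Δλ · cos φ₂ , cos φ₁ · sin φ₂ − sin φ₁ · cos φ₂ · cos Δλ )
  = atan2(-0.40248, 0.88725) = -24.401° → normalised to [0°, 360°): 335.599°.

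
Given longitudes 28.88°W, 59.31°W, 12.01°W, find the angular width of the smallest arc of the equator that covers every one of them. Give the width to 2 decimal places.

47.30°

Sort the longitudes: -59.31°, -28.88°, -12.01°.
Eastward gaps between consecutive values (wrapping around): 30.43°, 16.87°, 312.70°.
Largest gap = 312.70° ⇒ minimal covering band is its complement: 360° − 312.70° = 47.30°.
Band runs from -59.31° eastward to -12.01°.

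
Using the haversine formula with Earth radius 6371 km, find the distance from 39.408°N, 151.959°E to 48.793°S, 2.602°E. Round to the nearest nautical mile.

9383 nmi

Δλ = 2.602 − 151.959 = -149.357°.
Δφ = -48.793 − 39.408 = -88.201°.
a = sin²(Δφ/2) + cos φ₁ · cos φ₂ · sin²(Δλ/2) = 0.957769.
c = 2·atan2(√a, √(1−a)) = 2.72764 rad → d = 6371·c ≈ 17377.78 km ≈ 9383.25 nmi.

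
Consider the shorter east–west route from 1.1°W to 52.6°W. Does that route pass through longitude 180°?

Signed shortest Δλ = ((-52.6 − -1.1 + 180) mod 360) − 180 = -51.5°.
Going west by 51.5° from -1.1° reaches -52.6° without touching 180°.

No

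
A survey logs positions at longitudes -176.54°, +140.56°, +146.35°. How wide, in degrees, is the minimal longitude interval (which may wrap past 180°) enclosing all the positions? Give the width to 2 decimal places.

Sort the longitudes: -176.54°, +140.56°, +146.35°.
Eastward gaps between consecutive values (wrapping around): 317.10°, 5.79°, 37.11°.
Largest gap = 317.10° ⇒ minimal covering band is its complement: 360° − 317.10° = 42.90°.
Band runs from +140.56° eastward to -176.54°, crossing the antimeridian.

42.90°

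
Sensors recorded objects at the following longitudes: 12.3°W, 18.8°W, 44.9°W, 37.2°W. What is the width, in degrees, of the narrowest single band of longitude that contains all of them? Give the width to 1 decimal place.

32.6°

Sort the longitudes: -44.9°, -37.2°, -18.8°, -12.3°.
Eastward gaps between consecutive values (wrapping around): 7.7°, 18.4°, 6.5°, 327.4°.
Largest gap = 327.4° ⇒ minimal covering band is its complement: 360° − 327.4° = 32.6°.
Band runs from -44.9° eastward to -12.3°.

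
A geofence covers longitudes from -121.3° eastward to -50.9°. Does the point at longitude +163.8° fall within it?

Band width going east from -121.3° to -50.9°: ((-50.9 − -121.3) mod 360) = 70.4°.
Offset of +163.8° east of the west edge: ((163.8 − -121.3) mod 360) = 285.1°.
285.1° > 70.4° ⇒ outside.

No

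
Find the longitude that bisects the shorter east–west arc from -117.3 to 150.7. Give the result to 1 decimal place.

-163.3°

Signed shortest Δλ from -117.3° to +150.7° is -92.0°.
Midpoint longitude = -117.3° + (-92.0°)/2 = -117.3° − 46.0° = -163.3°.
(The naïve average (-117.3 + +150.7)/2 = 16.7° is on the wrong side of the globe.)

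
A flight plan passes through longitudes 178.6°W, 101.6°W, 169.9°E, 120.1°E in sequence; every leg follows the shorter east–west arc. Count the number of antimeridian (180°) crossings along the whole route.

1

Leg 1: -178.6° → -101.6°, shortest Δλ = 77.0° (east) — does not cross 180°.
Leg 2: -101.6° → +169.9°, shortest Δλ = -88.5° (west) — crosses 180°.
Leg 3: +169.9° → +120.1°, shortest Δλ = -49.8° (west) — does not cross 180°.
Total crossings: 1.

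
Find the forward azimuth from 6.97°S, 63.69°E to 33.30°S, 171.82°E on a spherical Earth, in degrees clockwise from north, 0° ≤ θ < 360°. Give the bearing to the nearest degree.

126°

Δλ = 171.82 − 63.69 = 108.13°.
θ = atan2( sin Δλ · cos φ₂ , cos φ₁ · sin φ₂ − sin φ₁ · cos φ₂ · cos Δλ )
  = atan2(0.79431, -0.57653) = 125.973° → normalised to [0°, 360°): 125.973°.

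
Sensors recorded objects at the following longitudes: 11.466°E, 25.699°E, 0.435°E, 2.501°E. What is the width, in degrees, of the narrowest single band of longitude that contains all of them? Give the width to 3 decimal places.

Sort the longitudes: +0.435°, +2.501°, +11.466°, +25.699°.
Eastward gaps between consecutive values (wrapping around): 2.066°, 8.965°, 14.233°, 334.736°.
Largest gap = 334.736° ⇒ minimal covering band is its complement: 360° − 334.736° = 25.264°.
Band runs from +0.435° eastward to +25.699°.

25.264°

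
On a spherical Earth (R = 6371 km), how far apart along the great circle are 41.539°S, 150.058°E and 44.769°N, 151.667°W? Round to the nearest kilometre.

11210 km

Δλ = -151.667 − 150.058 = -301.725°; wrapped into (−180°, 180°]: 58.275°.
Δφ = 44.769 − -41.539 = 86.308°.
a = sin²(Δφ/2) + cos φ₁ · cos φ₂ · sin²(Δλ/2) = 0.593788.
c = 2·atan2(√a, √(1−a)) = 1.75949 rad → d = 6371·c ≈ 11209.71 km.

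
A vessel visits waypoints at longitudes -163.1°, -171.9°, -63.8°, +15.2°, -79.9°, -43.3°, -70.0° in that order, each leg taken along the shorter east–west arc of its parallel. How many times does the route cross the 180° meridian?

0

Leg 1: -163.1° → -171.9°, shortest Δλ = -8.8° (west) — does not cross 180°.
Leg 2: -171.9° → -63.8°, shortest Δλ = 108.1° (east) — does not cross 180°.
Leg 3: -63.8° → +15.2°, shortest Δλ = 79.0° (east) — does not cross 180°.
Leg 4: +15.2° → -79.9°, shortest Δλ = -95.1° (west) — does not cross 180°.
Leg 5: -79.9° → -43.3°, shortest Δλ = 36.6° (east) — does not cross 180°.
Leg 6: -43.3° → -70.0°, shortest Δλ = -26.7° (west) — does not cross 180°.
Total crossings: 0.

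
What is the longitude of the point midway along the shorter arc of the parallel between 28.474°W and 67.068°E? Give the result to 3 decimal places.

Signed shortest Δλ from -28.474° to +67.068° is +95.542°.
Midpoint longitude = -28.474° + (+95.542°)/2 = -28.474° + 47.771° = +19.297°.

19.297°E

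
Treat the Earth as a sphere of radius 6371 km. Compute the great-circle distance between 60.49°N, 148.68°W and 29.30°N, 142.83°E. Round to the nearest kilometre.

Δλ = 142.83 − -148.68 = 291.51°; wrapped into (−180°, 180°]: -68.49°.
Δφ = 29.30 − 60.49 = -31.19°.
a = sin²(Δφ/2) + cos φ₁ · cos φ₂ · sin²(Δλ/2) = 0.208301.
c = 2·atan2(√a, √(1−a)) = 0.94789 rad → d = 6371·c ≈ 6039.00 km.

6039 km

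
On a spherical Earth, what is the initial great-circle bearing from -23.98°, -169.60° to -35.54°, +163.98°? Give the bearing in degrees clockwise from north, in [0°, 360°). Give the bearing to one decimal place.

Δλ = 163.98 − -169.60 = 333.58°; wrapped into (−180°, 180°]: -26.42°.
θ = atan2( sin Δλ · cos φ₂ , cos φ₁ · sin φ₂ − sin φ₁ · cos φ₂ · cos Δλ )
  = atan2(-0.36206, -0.23493) = -122.979° → normalised to [0°, 360°): 237.021°.

237.0°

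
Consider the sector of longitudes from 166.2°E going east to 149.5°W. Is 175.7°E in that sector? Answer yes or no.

Yes

Band width going east from +166.2° to -149.5°: ((-149.5 − 166.2) mod 360) = 44.3°.
Offset of +175.7° east of the west edge: ((175.7 − 166.2) mod 360) = 9.5°.
9.5° ≤ 44.3° ⇒ inside.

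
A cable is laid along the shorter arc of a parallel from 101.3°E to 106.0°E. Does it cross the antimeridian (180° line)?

No

Signed shortest Δλ = ((106.0 − 101.3 + 180) mod 360) − 180 = 4.7°.
Going east by 4.7° from +101.3° reaches +106.0° without touching 180°.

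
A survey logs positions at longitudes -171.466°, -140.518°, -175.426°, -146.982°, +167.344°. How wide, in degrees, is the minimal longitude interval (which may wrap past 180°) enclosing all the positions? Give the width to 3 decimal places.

Sort the longitudes: -175.426°, -171.466°, -146.982°, -140.518°, +167.344°.
Eastward gaps between consecutive values (wrapping around): 3.960°, 24.484°, 6.464°, 307.862°, 17.230°.
Largest gap = 307.862° ⇒ minimal covering band is its complement: 360° − 307.862° = 52.138°.
Band runs from +167.344° eastward to -140.518°, crossing the antimeridian.

52.138°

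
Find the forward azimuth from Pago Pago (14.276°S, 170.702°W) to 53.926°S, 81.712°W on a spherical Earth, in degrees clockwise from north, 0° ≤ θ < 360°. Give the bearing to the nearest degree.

143°

Δλ = -81.712 − -170.702 = 88.990°.
θ = atan2( sin Δλ · cos φ₂ , cos φ₁ · sin φ₂ − sin φ₁ · cos φ₂ · cos Δλ )
  = atan2(0.58874, -0.78074) = 142.981° → normalised to [0°, 360°): 142.981°.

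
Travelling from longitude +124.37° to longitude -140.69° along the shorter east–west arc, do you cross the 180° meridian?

Naïve |-140.69 − 124.37| = 265.06° > 180°, so the shorter arc goes the other way round — across 180°.
Signed shortest Δλ = ((-140.69 − 124.37 + 180) mod 360) − 180 = 94.94°.
Going east by 94.94° from +124.37° passes through 180° before reaching -140.69°.

Yes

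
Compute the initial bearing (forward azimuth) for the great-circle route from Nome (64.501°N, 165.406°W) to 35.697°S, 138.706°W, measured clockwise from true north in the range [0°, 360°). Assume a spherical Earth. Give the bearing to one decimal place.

158.1°

Δλ = -138.706 − -165.406 = 26.700°.
θ = atan2( sin Δλ · cos φ₂ , cos φ₁ · sin φ₂ − sin φ₁ · cos φ₂ · cos Δλ )
  = atan2(0.36490, -0.90604) = 158.063° → normalised to [0°, 360°): 158.063°.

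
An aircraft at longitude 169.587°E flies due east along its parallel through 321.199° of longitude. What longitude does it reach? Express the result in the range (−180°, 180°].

130.786°E

Start at +169.587°; shift +321.199° → +490.786°.
+490.786° lies outside (−180°, 180°]; subtract 360° → +130.786°.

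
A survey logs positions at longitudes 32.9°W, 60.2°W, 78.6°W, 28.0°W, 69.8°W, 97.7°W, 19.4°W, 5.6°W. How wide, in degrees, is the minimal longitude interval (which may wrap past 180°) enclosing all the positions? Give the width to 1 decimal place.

92.1°

Sort the longitudes: -97.7°, -78.6°, -69.8°, -60.2°, -32.9°, -28.0°, -19.4°, -5.6°.
Eastward gaps between consecutive values (wrapping around): 19.1°, 8.8°, 9.6°, 27.3°, 4.9°, 8.6°, 13.8°, 267.9°.
Largest gap = 267.9° ⇒ minimal covering band is its complement: 360° − 267.9° = 92.1°.
Band runs from -97.7° eastward to -5.6°.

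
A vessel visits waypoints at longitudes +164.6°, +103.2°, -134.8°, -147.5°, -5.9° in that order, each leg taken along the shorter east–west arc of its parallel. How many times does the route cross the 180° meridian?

1

Leg 1: +164.6° → +103.2°, shortest Δλ = -61.4° (west) — does not cross 180°.
Leg 2: +103.2° → -134.8°, shortest Δλ = 122.0° (east) — crosses 180°.
Leg 3: -134.8° → -147.5°, shortest Δλ = -12.7° (west) — does not cross 180°.
Leg 4: -147.5° → -5.9°, shortest Δλ = 141.6° (east) — does not cross 180°.
Total crossings: 1.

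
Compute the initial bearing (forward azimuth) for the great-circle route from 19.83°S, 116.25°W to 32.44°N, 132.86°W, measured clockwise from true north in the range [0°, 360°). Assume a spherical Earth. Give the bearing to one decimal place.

342.8°

Δλ = -132.86 − -116.25 = -16.61°.
θ = atan2( sin Δλ · cos φ₂ , cos φ₁ · sin φ₂ − sin φ₁ · cos φ₂ · cos Δλ )
  = atan2(-0.24125, 0.77896) = -17.208° → normalised to [0°, 360°): 342.792°.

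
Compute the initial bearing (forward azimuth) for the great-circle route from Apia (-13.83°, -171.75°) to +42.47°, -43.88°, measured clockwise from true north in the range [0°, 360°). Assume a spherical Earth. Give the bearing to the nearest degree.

47°

Δλ = -43.88 − -171.75 = 127.87°.
θ = atan2( sin Δλ · cos φ₂ , cos φ₁ · sin φ₂ − sin φ₁ · cos φ₂ · cos Δλ )
  = atan2(0.58229, 0.54739) = 46.770° → normalised to [0°, 360°): 46.770°.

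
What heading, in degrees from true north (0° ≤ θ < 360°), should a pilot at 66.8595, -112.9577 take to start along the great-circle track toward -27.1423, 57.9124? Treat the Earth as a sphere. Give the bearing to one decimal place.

12.7°

Δλ = 57.9124 − -112.9577 = 170.8701°.
θ = atan2( sin Δλ · cos φ₂ , cos φ₁ · sin φ₂ − sin φ₁ · cos φ₂ · cos Δλ )
  = atan2(0.14120, 0.62863) = 12.659° → normalised to [0°, 360°): 12.659°.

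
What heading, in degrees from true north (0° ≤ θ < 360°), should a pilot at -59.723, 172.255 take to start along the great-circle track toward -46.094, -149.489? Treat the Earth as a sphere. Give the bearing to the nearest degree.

Δλ = -149.489 − 172.255 = -321.744°; wrapped into (−180°, 180°]: 38.256°.
θ = atan2( sin Δλ · cos φ₂ , cos φ₁ · sin φ₂ − sin φ₁ · cos φ₂ · cos Δλ )
  = atan2(0.42938, 0.10702) = 76.004° → normalised to [0°, 360°): 76.004°.

76°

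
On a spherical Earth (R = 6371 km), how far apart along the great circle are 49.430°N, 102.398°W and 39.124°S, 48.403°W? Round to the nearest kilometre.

11178 km

Δλ = -48.403 − -102.398 = 53.995°.
Δφ = -39.124 − 49.430 = -88.554°.
a = sin²(Δφ/2) + cos φ₁ · cos φ₂ · sin²(Δλ/2) = 0.591356.
c = 2·atan2(√a, √(1−a)) = 1.75454 rad → d = 6371·c ≈ 11178.18 km.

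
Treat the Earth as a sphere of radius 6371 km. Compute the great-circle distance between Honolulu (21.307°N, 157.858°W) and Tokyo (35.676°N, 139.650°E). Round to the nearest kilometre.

6209 km

Δλ = 139.650 − -157.858 = 297.508°; wrapped into (−180°, 180°]: -62.492°.
Δφ = 35.676 − 21.307 = 14.369°.
a = sin²(Δφ/2) + cos φ₁ · cos φ₂ · sin²(Δλ/2) = 0.219269.
c = 2·atan2(√a, √(1−a)) = 0.97465 rad → d = 6371·c ≈ 6209.47 km.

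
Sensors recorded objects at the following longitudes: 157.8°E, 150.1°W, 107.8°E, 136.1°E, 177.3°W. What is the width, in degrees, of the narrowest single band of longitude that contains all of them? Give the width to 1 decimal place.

102.1°

Sort the longitudes: -177.3°, -150.1°, +107.8°, +136.1°, +157.8°.
Eastward gaps between consecutive values (wrapping around): 27.2°, 257.9°, 28.3°, 21.7°, 24.9°.
Largest gap = 257.9° ⇒ minimal covering band is its complement: 360° − 257.9° = 102.1°.
Band runs from +107.8° eastward to -150.1°, crossing the antimeridian.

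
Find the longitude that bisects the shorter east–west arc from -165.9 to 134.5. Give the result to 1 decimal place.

Signed shortest Δλ from -165.9° to +134.5° is -59.6°.
Midpoint longitude = -165.9° + (-59.6°)/2 = -165.9° − 29.8° = -195.7°.
Normalise into (−180°, 180°]: +164.3°.
(The naïve average (-165.9 + +134.5)/2 = -15.7° is on the wrong side of the globe.)

+164.3°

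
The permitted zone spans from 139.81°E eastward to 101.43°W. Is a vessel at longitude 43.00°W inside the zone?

No

Band width going east from +139.81° to -101.43°: ((-101.43 − 139.81) mod 360) = 118.76°.
Offset of -43.00° east of the west edge: ((-43.00 − 139.81) mod 360) = 177.19°.
177.19° > 118.76° ⇒ outside.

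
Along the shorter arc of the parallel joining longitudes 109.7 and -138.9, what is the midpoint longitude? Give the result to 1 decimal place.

Signed shortest Δλ from +109.7° to -138.9° is +111.4°.
Midpoint longitude = +109.7° + (+111.4°)/2 = +109.7° + 55.7° = +165.4°.
(The naïve average (+109.7 + -138.9)/2 = -14.6° is on the wrong side of the globe.)

+165.4°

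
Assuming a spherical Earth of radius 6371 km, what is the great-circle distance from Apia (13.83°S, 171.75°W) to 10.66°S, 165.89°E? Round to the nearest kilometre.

Δλ = 165.89 − -171.75 = 337.64°; wrapped into (−180°, 180°]: -22.36°.
Δφ = -10.66 − -13.83 = 3.17°.
a = sin²(Δφ/2) + cos φ₁ · cos φ₂ · sin²(Δλ/2) = 0.036639.
c = 2·atan2(√a, √(1−a)) = 0.38520 rad → d = 6371·c ≈ 2454.14 km.

2454 km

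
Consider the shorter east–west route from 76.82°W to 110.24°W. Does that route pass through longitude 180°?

Signed shortest Δλ = ((-110.24 − -76.82 + 180) mod 360) − 180 = -33.42°.
Going west by 33.42° from -76.82° reaches -110.24° without touching 180°.

No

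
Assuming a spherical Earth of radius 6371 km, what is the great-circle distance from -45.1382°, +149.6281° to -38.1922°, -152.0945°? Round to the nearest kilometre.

Δλ = -152.0945 − 149.6281 = -301.7226°; wrapped into (−180°, 180°]: 58.2774°.
Δφ = -38.1922 − -45.1382 = 6.9460°.
a = sin²(Δφ/2) + cos φ₁ · cos φ₂ · sin²(Δλ/2) = 0.135116.
c = 2·atan2(√a, √(1−a)) = 0.75282 rad → d = 6371·c ≈ 4796.19 km.

4796 km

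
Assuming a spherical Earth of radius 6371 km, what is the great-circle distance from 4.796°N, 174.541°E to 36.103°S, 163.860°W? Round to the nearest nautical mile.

2739 nmi

Δλ = -163.860 − 174.541 = -338.401°; wrapped into (−180°, 180°]: 21.599°.
Δφ = -36.103 − 4.796 = -40.899°.
a = sin²(Δφ/2) + cos φ₁ · cos φ₂ · sin²(Δλ/2) = 0.150334.
c = 2·atan2(√a, √(1−a)) = 0.79634 rad → d = 6371·c ≈ 5073.45 km ≈ 2739.44 nmi.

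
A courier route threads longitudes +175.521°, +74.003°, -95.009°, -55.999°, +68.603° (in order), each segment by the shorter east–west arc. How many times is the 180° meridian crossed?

0

Leg 1: +175.521° → +74.003°, shortest Δλ = -101.518° (west) — does not cross 180°.
Leg 2: +74.003° → -95.009°, shortest Δλ = -169.012° (west) — does not cross 180°.
Leg 3: -95.009° → -55.999°, shortest Δλ = 39.01° (east) — does not cross 180°.
Leg 4: -55.999° → +68.603°, shortest Δλ = 124.602° (east) — does not cross 180°.
Total crossings: 0.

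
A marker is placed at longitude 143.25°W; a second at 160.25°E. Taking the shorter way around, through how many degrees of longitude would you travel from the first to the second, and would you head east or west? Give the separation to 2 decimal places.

Raw difference: 160.25 − -143.25 = 303.5°.
Normalise into (−180°, 180°]: 303.5° − 360° = -56.5°.
Negative ⇒ the second point lies to the west; separation 56.50°.

56.50° west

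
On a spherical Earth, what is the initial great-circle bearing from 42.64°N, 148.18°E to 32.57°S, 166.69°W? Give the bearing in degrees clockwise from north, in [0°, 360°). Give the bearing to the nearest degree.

143°

Δλ = -166.69 − 148.18 = -314.87°; wrapped into (−180°, 180°]: 45.13°.
θ = atan2( sin Δλ · cos φ₂ , cos φ₁ · sin φ₂ − sin φ₁ · cos φ₂ · cos Δλ )
  = atan2(0.59725, -0.79875) = 143.213° → normalised to [0°, 360°): 143.213°.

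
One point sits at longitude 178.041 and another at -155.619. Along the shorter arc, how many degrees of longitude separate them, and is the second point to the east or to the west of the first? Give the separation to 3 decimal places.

26.340° east

Raw difference: -155.619 − 178.041 = -333.66°.
Normalise into (−180°, 180°]: -333.66° + 360° = 26.34°.
Positive ⇒ the second point lies to the east; separation 26.340°.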